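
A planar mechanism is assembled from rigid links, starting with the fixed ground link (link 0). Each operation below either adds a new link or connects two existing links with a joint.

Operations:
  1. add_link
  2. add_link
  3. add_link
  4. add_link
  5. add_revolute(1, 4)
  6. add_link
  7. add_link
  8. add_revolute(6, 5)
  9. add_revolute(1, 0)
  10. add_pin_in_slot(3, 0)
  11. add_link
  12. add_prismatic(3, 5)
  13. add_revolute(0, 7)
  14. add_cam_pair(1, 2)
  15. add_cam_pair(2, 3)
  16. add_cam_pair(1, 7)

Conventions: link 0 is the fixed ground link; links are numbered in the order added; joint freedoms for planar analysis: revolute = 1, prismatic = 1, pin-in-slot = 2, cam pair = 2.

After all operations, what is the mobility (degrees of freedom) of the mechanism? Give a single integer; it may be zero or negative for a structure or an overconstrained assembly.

L=1 J1=0 J2=0
add link → L=2 J1=0 J2=0
add link → L=3 J1=0 J2=0
add link → L=4 J1=0 J2=0
add link → L=5 J1=0 J2=0
R@1,4 dof=1 J1 → L=5 J1=1 J2=0
add link → L=6 J1=1 J2=0
add link → L=7 J1=1 J2=0
R@6,5 dof=1 J1 → L=7 J1=2 J2=0
R@1,0 dof=1 J1 → L=7 J1=3 J2=0
PS@3,0 dof=2 J2 → L=7 J1=3 J2=1
add link → L=8 J1=3 J2=1
P@3,5 dof=1 J1 → L=8 J1=4 J2=1
R@0,7 dof=1 J1 → L=8 J1=5 J2=1
C@1,2 dof=2 J2 → L=8 J1=5 J2=2
C@2,3 dof=2 J2 → L=8 J1=5 J2=3
C@1,7 dof=2 J2 → L=8 J1=5 J2=4
M=3(L−1)−2J1−J2=3·7−2·5−4=7

M = 7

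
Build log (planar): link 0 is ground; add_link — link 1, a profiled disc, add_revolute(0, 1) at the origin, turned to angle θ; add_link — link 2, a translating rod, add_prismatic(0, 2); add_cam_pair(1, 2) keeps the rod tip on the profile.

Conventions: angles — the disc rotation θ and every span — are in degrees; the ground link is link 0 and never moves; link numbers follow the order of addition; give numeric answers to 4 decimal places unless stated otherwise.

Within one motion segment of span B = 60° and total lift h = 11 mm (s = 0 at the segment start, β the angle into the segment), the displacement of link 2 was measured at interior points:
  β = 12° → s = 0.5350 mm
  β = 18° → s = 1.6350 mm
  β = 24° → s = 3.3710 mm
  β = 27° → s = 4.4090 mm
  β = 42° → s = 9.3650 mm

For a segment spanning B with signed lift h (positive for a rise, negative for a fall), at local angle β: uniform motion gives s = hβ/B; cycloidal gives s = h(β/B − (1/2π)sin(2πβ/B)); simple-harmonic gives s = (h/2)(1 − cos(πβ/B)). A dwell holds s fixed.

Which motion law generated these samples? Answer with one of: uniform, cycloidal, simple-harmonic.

candidates at β/B = r: uniform s = h·r (linear in β); cycloidal s = h·(r − sin(2πr)/(2π)); simple-harmonic s = (h/2)(1 − cos(πr))
β=12°: printed 0.5350 | uniform 2.2000, cycloidal 0.5350, simple-harmonic 1.0504
β=18°: printed 1.6350 | uniform 3.3000, cycloidal 1.6350, simple-harmonic 2.2672
β=24°: printed 3.3710 | uniform 4.4000, cycloidal 3.3710, simple-harmonic 3.8004
β=27°: printed 4.4090 | uniform 4.9500, cycloidal 4.4090, simple-harmonic 4.6396
β=42°: printed 9.3650 | uniform 7.7000, cycloidal 9.3650, simple-harmonic 8.7328
only one law matches every sample → cycloidal

cycloidal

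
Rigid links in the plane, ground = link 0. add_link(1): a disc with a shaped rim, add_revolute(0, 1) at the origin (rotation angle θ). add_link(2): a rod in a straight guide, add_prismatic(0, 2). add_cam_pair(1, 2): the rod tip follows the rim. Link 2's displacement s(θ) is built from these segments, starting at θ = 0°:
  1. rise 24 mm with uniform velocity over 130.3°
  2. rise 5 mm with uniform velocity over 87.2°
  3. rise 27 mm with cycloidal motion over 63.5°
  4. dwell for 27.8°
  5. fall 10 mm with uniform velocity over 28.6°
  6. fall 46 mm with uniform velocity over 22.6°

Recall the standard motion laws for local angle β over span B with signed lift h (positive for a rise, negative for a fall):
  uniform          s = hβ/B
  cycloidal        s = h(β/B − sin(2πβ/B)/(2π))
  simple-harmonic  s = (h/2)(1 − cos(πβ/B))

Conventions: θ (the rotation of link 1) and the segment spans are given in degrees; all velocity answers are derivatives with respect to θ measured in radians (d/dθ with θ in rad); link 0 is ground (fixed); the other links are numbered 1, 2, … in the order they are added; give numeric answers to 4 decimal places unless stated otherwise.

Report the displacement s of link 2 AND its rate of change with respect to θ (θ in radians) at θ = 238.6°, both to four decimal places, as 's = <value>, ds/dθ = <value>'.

segment 1 (0° to 130.3°, uniform, h = 24) is passed completely: s = 0.0000 + (24) = 24.0000
segment 2 (130.3° to 217.5°, uniform, h = 5) is passed completely: s = 24.0000 + (5) = 29.0000
θ = 238.6° falls in segment 3 (217.5° to 281°, cycloidal, h = 27): β = 238.6 − 217.5 = 21.1°, B = 63.5°; Δs = 27·(0.3323 − sin(2π·0.3323)/(2π)) = 5.2361; s = 29.0000 + 5.2361 = 34.2361
velocity in seg [217.5°–281°] (cycloidal), θ in radians: β = 21.1° = 0.3683 rad, B = 63.5° = 1.1083 rad; ds/dθ = (h/B)(1 − cos(2πβ/B)) = (27/1.1083)(1 − cos(2π·0.3323)) = 36.403539 mm/rad

s = 34.2361, ds/dθ = 36.4035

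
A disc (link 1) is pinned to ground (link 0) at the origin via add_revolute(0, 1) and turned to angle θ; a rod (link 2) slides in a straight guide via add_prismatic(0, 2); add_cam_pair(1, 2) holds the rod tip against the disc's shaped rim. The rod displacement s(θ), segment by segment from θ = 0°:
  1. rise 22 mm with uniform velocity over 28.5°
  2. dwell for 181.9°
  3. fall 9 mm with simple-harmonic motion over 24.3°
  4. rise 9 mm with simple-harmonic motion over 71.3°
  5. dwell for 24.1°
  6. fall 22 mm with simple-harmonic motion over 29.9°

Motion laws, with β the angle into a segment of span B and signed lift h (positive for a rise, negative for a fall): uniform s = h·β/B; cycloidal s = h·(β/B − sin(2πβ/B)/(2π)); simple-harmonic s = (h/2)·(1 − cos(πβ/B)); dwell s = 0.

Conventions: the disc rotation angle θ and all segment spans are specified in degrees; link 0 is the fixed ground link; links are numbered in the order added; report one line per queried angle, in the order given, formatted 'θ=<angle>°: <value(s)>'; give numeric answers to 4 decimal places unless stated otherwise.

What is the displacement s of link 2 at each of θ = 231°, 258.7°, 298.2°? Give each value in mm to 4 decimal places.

segment 1 (0° to 28.5°, uniform, h = 22) is passed completely: s = 0.0000 + (22) = 22.0000
segment 2 (28.5° to 210.4°, dwell): s unchanged at 22.0000
θ = 231° falls in segment 3 (210.4° to 234.7°, simple-harmonic, h = -9): β = 231 − 210.4 = 20.6°, B = 24.3°; Δs = -9/2·(1 − cos(π·0.8477)) = -8.4949; s = 22.0000 − 8.4949 = 13.5051
segment 3 (210.4° to 234.7°, simple-harmonic, h = -9) is passed completely: s = 22.0000 + (-9) = 13.0000
θ = 258.7° falls in segment 4 (234.7° to 306°, simple-harmonic, h = 9): β = 258.7 − 234.7 = 24°, B = 71.3°; Δs = 9/2·(1 − cos(π·0.3366)) = 2.2902; s = 13.0000 + 2.2902 = 15.2902
θ = 298.2° falls in segment 4 (234.7° to 306°, simple-harmonic, h = 9): β = 298.2 − 234.7 = 63.5°, B = 71.3°; Δs = 9/2·(1 − cos(π·0.8906)) = 8.7368; s = 13.0000 + 8.7368 = 21.7368

θ=231°: 13.5051
θ=258.7°: 15.2902
θ=298.2°: 21.7368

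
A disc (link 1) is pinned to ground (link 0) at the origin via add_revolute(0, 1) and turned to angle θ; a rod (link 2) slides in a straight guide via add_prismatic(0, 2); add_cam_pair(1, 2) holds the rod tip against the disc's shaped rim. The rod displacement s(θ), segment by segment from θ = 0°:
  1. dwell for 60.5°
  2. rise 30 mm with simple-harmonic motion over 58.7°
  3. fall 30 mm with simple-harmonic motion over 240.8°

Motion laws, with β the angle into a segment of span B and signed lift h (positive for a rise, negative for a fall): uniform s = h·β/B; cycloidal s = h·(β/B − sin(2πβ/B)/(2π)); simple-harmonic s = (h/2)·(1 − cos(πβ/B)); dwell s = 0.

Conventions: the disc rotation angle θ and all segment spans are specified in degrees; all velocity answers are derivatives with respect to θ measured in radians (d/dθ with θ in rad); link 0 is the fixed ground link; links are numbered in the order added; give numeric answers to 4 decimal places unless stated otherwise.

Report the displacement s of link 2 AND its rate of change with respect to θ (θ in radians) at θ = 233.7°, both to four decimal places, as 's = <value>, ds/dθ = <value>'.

segment 1 (0° to 60.5°, dwell): s unchanged at 0.0000
segment 2 (60.5° to 119.2°, simple-harmonic, h = 30) is passed completely: s = 0.0000 + (30) = 30.0000
θ = 233.7° falls in segment 3 (119.2° to 360°, simple-harmonic, h = -30): β = 233.7 − 119.2 = 114.5°, B = 240.8°; Δs = -30/2·(1 − cos(π·0.4755)) = -13.8465; s = 30.0000 − 13.8465 = 16.1535
velocity in seg [119.2°–360°] (simple-harmonic), θ in radians: β = 114.5° = 1.9984 rad, B = 240.8° = 4.2028 rad; ds/dθ = (πh/(2B)) sin(πβ/B) = (π·(-30)/(2·4.2028)) sin(π·0.4755) = -11.179423 mm/rad

s = 16.1535, ds/dθ = -11.1794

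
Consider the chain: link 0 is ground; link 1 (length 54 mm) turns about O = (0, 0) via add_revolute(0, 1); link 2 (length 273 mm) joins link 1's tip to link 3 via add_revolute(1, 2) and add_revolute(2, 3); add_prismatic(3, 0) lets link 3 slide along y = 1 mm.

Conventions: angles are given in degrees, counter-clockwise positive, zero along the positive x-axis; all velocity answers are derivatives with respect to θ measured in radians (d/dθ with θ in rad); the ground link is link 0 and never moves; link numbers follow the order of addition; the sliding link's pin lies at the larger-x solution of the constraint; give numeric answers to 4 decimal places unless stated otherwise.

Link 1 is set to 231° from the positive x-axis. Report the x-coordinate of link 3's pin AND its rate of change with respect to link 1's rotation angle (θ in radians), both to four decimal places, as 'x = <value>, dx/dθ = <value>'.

geometry: r = 54 mm, L = 273 mm, e = 1 mm
crank pin P = (r cos θ, r sin θ) = (-33.983301, -41.965882)
h = r sin θ − e = -41.965882 − 1 = -42.965882
x = r cos θ + √(L² − h²) = -33.983301 + 269.597724 = 235.614423
dx/dθ = −r sin θ − h·r cos θ/√(L² − h²) (θ in radians; h = -42.965882) = 36.549952

x = 235.6144, dx/dθ = 36.5500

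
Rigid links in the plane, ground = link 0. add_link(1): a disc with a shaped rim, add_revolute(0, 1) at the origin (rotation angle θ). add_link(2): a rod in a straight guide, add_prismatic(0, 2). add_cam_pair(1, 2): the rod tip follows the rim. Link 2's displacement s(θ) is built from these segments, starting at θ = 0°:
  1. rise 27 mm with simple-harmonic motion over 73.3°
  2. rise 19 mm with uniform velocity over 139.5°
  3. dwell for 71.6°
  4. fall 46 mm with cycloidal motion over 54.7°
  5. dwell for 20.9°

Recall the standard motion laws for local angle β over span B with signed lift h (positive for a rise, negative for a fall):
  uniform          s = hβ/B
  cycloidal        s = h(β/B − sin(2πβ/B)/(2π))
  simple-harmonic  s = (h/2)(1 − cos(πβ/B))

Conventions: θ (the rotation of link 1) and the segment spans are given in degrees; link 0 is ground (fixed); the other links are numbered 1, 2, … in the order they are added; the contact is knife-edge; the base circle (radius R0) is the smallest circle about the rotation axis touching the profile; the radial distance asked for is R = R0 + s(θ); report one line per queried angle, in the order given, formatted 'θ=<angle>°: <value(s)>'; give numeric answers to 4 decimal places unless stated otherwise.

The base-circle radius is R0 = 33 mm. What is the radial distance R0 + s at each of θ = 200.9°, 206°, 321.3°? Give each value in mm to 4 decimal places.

segment 1 (0° to 73.3°, simple-harmonic, h = 27) is passed completely: s = 0.0000 + (27) = 27.0000
θ = 200.9° falls in segment 2 (73.3° to 212.8°, uniform, h = 19): β = 200.9 − 73.3 = 127.6°, B = 139.5°; Δs = 19·127.6/139.5 = 17.3792; s = 27.0000 + 17.3792 = 44.3792
θ = 206° falls in segment 2 (73.3° to 212.8°, uniform, h = 19): β = 206 − 73.3 = 132.7°, B = 139.5°; Δs = 19·132.7/139.5 = 18.0738; s = 27.0000 + 18.0738 = 45.0738
segment 2 (73.3° to 212.8°, uniform, h = 19) is passed completely: s = 27.0000 + (19) = 46.0000
segment 3 (212.8° to 284.4°, dwell): s unchanged at 46.0000
θ = 321.3° falls in segment 4 (284.4° to 339.1°, cycloidal, h = -46): β = 321.3 − 284.4 = 36.9°, B = 54.7°; Δs = -46·(0.6746 − sin(2π·0.6746)/(2π)) = -37.5456; s = 46.0000 − 37.5456 = 8.4544
θ=200.9°: R = R0 + s = 33 + 44.3792 = 77.3792
θ=206°: R = R0 + s = 33 + 45.0738 = 78.0738
θ=321.3°: R = R0 + s = 33 + 8.4544 = 41.4544

θ=200.9°: 77.3792
θ=206°: 78.0738
θ=321.3°: 41.4544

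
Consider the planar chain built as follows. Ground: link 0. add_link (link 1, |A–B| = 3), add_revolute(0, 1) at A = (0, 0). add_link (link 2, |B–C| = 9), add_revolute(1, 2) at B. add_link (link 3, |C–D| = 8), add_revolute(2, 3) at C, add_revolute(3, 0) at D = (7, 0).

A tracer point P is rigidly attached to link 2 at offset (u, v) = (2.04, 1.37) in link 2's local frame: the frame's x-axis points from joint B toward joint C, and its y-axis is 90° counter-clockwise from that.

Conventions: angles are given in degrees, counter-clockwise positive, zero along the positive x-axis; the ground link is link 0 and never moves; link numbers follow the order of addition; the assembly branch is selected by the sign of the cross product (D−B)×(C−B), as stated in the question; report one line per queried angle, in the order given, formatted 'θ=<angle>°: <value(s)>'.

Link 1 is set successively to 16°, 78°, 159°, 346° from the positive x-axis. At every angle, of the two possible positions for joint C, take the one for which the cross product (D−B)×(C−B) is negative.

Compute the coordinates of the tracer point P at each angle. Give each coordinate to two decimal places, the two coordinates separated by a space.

A=(0,0), D=(7.00,0)
θ=16°: B = A + 3.00·(cos16°, sin16°) = (2.8838, 0.8269)
θ=16°: |BD| = 4.1985
θ=16°: circle(B,9.00) ∩ circle(D,8.00): a=4.1238, h=7.9997
θ=16°:   candidates: C₊=(8.5024,7.8577) cross=33.586; C₋=(5.3512,-7.8282) cross=-33.586
θ=16°:   branch - wants cross < 0 → take C=(5.3512,-7.8282) (cross=-33.586)
θ=16°: ex = (C−B)/|BC| = (0.2742,-0.9617); ey = (0.9617,0.2742)
θ=16°: P = B + 2.04·ex + 1.37·ey = (4.7606,-0.7593)
θ=78°: B = A + 3.00·(cos78°, sin78°) = (0.6237, 2.9344)
θ=78°: |BD| = 7.0191
θ=78°: circle(B,9.00) ∩ circle(D,8.00): a=4.7205, h=7.6627
θ=78°:   candidates: C₊=(8.1154,7.9219) cross=53.785; C₋=(1.7084,-6.0000) cross=-53.785
θ=78°:   branch - wants cross < 0 → take C=(1.7084,-6.0000) (cross=-53.785)
θ=78°: ex = (C−B)/|BC| = (0.1205,-0.9927); ey = (0.9927,0.1205)
θ=78°: P = B + 2.04·ex + 1.37·ey = (2.2296,1.0744)
θ=159°: B = A + 3.00·(cos159°, sin159°) = (-2.8007, 1.0751)
θ=159°: |BD| = 9.8595
θ=159°: circle(B,9.00) ∩ circle(D,8.00): a=5.7919, h=6.8887
θ=159°:   candidates: C₊=(3.7078,7.2912) cross=67.919; C₋=(2.2054,-6.4041) cross=-67.919
θ=159°:   branch - wants cross < 0 → take C=(2.2054,-6.4041) (cross=-67.919)
θ=159°: ex = (C−B)/|BC| = (0.5562,-0.8310); ey = (0.8310,0.5562)
θ=159°: P = B + 2.04·ex + 1.37·ey = (-0.5275,0.1419)
θ=346°: B = A + 3.00·(cos346°, sin346°) = (2.9109, -0.7258)
θ=346°: |BD| = 4.1530
θ=346°: circle(B,9.00) ∩ circle(D,8.00): a=4.1232, h=7.9999
θ=346°:   candidates: C₊=(5.5726,7.8716) cross=33.224; C₋=(8.3687,-7.8820) cross=-33.224
θ=346°:   branch - wants cross < 0 → take C=(8.3687,-7.8820) (cross=-33.224)
θ=346°: ex = (C−B)/|BC| = (0.6064,-0.7951); ey = (0.7951,0.6064)
θ=346°: P = B + 2.04·ex + 1.37·ey = (5.2373,-1.5171)

θ=16°: 4.76 -0.76
θ=78°: 2.23 1.07
θ=159°: -0.53 0.14
θ=346°: 5.24 -1.52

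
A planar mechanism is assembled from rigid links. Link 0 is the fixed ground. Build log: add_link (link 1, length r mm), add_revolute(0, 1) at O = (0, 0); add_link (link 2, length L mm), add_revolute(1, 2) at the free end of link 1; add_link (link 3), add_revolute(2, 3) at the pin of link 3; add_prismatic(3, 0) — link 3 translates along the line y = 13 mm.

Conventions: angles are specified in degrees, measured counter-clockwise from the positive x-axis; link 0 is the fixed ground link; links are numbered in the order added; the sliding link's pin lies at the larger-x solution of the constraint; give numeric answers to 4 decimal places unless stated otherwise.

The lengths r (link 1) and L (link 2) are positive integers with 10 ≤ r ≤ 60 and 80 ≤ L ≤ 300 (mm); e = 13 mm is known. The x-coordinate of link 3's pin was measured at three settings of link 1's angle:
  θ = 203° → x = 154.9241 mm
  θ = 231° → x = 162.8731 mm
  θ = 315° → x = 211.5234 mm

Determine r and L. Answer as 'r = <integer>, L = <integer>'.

constraint per measurement: (x − r cos θ)² + (r sin θ − e)² = L²
subtracting the θ₁ and θ₂ equations cancels the r² and L² terms:
r = (x₁² − x₂²) / (2[(x₁cos θ₁ + e sin θ₁) − (x₂cos θ₂ + e sin θ₂)]) = 36.0001 → r = 36
L² = (x₁ − r cos θ₁)² + (r sin θ₁ − e)² = 36100.0049 → L = 190.0000 → L = 190
check at θ₃=315°: x = 211.5234 (printed 211.5234) ✓

r = 36, L = 190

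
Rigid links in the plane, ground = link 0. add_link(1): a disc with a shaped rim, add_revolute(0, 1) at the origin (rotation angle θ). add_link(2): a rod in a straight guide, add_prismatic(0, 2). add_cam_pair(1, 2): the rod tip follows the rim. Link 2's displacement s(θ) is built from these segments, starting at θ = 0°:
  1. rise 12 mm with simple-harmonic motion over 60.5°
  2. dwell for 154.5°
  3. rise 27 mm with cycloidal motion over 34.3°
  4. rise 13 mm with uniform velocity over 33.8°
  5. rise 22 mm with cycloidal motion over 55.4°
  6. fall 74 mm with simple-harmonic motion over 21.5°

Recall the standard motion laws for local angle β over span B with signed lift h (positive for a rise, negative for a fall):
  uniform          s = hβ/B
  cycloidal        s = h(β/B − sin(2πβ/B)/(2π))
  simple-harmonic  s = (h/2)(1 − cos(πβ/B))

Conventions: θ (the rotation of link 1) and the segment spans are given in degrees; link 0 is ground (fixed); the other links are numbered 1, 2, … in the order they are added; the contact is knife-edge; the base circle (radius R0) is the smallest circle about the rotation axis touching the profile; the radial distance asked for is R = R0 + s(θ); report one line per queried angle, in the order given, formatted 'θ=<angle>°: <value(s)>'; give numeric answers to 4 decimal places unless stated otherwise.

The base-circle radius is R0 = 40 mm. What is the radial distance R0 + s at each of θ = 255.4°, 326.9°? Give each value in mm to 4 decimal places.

segment 1 (0° to 60.5°, simple-harmonic, h = 12) is passed completely: s = 0.0000 + (12) = 12.0000
segment 2 (60.5° to 215°, dwell): s unchanged at 12.0000
segment 3 (215° to 249.3°, cycloidal, h = 27) is passed completely: s = 12.0000 + (27) = 39.0000
θ = 255.4° falls in segment 4 (249.3° to 283.1°, uniform, h = 13): β = 255.4 − 249.3 = 6.1°, B = 33.8°; Δs = 13·6.1/33.8 = 2.3462; s = 39.0000 + 2.3462 = 41.3462
segment 4 (249.3° to 283.1°, uniform, h = 13) is passed completely: s = 39.0000 + (13) = 52.0000
θ = 326.9° falls in segment 5 (283.1° to 338.5°, cycloidal, h = 22): β = 326.9 − 283.1 = 43.8°, B = 55.4°; Δs = 22·(0.7906 − sin(2π·0.7906)/(2π)) = 20.7815; s = 52.0000 + 20.7815 = 72.7815
θ=255.4°: R = R0 + s = 40 + 41.3462 = 81.3462
θ=326.9°: R = R0 + s = 40 + 72.7815 = 112.7815

θ=255.4°: 81.3462
θ=326.9°: 112.7815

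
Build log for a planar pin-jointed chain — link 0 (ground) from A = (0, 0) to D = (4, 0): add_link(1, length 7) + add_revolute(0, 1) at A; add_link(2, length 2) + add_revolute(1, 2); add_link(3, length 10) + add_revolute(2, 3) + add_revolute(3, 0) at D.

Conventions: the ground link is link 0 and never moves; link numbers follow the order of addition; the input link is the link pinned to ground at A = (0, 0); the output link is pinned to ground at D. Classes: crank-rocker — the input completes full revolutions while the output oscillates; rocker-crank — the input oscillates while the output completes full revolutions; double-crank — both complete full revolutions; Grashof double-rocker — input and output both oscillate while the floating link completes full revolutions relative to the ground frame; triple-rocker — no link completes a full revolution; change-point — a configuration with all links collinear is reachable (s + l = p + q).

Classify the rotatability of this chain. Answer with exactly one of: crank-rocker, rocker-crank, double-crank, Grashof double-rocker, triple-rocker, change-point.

lengths: ground=4, input=7, coupler=2, output=10
sorted: s=2 (shortest), l=10 (longest), p+q=11
s + l = 12 vs p + q = 11
s + l > p + q → non-Grashof → no link fully rotates → triple-rocker

triple-rocker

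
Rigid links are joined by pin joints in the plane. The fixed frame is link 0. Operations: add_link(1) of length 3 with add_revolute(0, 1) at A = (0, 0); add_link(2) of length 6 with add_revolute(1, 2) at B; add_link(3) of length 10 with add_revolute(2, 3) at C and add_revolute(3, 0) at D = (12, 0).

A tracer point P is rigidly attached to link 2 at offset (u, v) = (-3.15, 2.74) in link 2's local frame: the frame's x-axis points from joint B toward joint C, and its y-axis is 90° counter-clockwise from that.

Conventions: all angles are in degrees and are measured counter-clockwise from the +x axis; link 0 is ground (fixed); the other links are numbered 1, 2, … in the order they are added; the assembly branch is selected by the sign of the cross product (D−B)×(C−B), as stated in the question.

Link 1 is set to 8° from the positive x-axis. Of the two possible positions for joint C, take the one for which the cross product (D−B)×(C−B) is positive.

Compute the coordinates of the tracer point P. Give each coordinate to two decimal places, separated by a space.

A=(0,0), D=(12.00,0)
B = A + 3.00·(cos8°, sin8°) = (2.9708, 0.4175)
|BD| = 9.0388
circle(B,6.00) ∩ circle(D,10.00): a=0.9791, h=5.9196
  candidates: C₊=(4.2223,6.2855) cross=53.506; C₋=(3.6755,-5.5410) cross=-53.506
  branch + wants cross > 0 → take C=(4.2223,6.2855) (cross=53.506)
ex = (C−B)/|BC| = (0.2086,0.9780); ey = (-0.9780,0.2086)
P = B + -3.15·ex + 2.74·ey = (-0.3660,-2.0917)

-0.37 -2.09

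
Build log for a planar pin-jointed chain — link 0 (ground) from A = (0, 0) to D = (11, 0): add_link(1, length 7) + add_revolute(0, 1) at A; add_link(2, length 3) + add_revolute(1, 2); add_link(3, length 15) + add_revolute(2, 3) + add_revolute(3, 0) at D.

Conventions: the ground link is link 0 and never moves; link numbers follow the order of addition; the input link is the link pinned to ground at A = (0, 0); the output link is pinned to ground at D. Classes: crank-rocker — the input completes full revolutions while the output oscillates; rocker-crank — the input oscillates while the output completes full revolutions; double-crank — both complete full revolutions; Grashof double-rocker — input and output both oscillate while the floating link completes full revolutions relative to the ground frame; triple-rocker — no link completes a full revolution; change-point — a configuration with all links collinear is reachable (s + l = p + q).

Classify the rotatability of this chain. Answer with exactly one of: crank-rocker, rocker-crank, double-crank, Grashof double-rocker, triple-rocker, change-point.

lengths: ground=11, input=7, coupler=3, output=15
sorted: s=3 (shortest), l=15 (longest), p+q=18
s + l = 18 vs p + q = 18
s + l = p + q → change-point (collinear configuration reachable)

change-point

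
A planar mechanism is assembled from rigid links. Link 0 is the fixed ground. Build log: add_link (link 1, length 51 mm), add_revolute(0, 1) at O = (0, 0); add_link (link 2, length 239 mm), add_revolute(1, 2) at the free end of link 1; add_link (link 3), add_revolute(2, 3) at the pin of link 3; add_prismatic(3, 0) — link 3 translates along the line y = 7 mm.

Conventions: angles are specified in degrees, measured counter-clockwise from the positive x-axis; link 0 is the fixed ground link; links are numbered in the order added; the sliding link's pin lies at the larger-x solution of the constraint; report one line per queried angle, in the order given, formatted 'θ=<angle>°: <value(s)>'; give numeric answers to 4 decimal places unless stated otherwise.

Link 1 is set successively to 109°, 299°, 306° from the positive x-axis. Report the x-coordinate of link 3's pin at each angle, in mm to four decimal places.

geometry: r = 51 mm, L = 239 mm, e = 7 mm
θ=109°: crank pin P = (r cos θ, r sin θ) = (-16.603976, 48.221447)
θ=109°: h = r sin θ − e = 48.221447 − 7 = 41.221447
θ=109°: x = r cos θ + √(L² − h²) = -16.603976 + 235.418335 = 218.814359
θ=299°: crank pin P = (r cos θ, r sin θ) = (24.725291, -44.605605)
θ=299°: h = r sin θ − e = -44.605605 − 7 = -51.605605
θ=299°: x = r cos θ + √(L² − h²) = 24.725291 + 233.362082 = 258.087373
θ=306°: crank pin P = (r cos θ, r sin θ) = (29.977048, -41.259867)
θ=306°: h = r sin θ − e = -41.259867 − 7 = -48.259867
θ=306°: x = r cos θ + √(L² − h²) = 29.977048 + 234.076879 = 264.053927

θ=109°: 218.8144
θ=299°: 258.0874
θ=306°: 264.0539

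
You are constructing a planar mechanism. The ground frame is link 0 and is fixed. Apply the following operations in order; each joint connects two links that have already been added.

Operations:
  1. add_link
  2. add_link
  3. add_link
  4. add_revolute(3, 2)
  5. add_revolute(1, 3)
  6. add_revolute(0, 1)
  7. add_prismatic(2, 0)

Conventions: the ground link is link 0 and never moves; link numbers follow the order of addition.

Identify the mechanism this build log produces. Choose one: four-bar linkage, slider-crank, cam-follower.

links: 4 (incl. ground); joints: 3 revolute, 1 prismatic, 0 higher (cam) pair, forming one closed loop
4 links, 3 revolutes + 1 prismatic in one loop → slider-crank

slider-crank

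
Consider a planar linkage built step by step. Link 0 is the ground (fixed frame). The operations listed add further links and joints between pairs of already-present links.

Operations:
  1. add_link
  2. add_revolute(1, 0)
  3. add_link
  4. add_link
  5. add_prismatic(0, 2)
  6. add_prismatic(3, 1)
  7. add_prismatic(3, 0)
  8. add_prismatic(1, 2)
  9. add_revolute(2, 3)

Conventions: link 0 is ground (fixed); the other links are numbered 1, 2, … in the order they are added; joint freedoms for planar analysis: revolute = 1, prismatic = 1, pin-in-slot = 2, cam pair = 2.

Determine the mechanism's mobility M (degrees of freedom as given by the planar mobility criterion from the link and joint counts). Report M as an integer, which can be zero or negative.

L=1 J1=0 J2=0
add link → L=2 J1=0 J2=0
R@1,0 dof=1 J1 → L=2 J1=1 J2=0
add link → L=3 J1=1 J2=0
add link → L=4 J1=1 J2=0
P@0,2 dof=1 J1 → L=4 J1=2 J2=0
P@3,1 dof=1 J1 → L=4 J1=3 J2=0
P@3,0 dof=1 J1 → L=4 J1=4 J2=0
P@1,2 dof=1 J1 → L=4 J1=5 J2=0
R@2,3 dof=1 J1 → L=4 J1=6 J2=0
M=3(L−1)−2J1−J2=3·3−2·6−0=-3

M = -3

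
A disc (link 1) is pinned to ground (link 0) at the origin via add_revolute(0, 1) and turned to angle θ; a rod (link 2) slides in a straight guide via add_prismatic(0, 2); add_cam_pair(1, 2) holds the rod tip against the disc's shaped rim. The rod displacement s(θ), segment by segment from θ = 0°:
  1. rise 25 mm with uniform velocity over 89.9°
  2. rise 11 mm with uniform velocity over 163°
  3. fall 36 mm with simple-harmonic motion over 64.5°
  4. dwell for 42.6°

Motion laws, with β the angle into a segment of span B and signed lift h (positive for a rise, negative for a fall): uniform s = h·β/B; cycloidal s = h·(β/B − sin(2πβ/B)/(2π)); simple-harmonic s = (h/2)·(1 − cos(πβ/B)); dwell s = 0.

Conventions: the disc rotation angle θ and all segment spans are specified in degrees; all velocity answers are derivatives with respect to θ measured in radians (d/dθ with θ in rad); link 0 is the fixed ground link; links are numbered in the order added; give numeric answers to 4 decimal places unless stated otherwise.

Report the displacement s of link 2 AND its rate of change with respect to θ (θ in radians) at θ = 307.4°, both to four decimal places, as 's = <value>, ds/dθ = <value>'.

segment 1 (0° to 89.9°, uniform, h = 25) is passed completely: s = 0.0000 + (25) = 25.0000
segment 2 (89.9° to 252.9°, uniform, h = 11) is passed completely: s = 25.0000 + (11) = 36.0000
θ = 307.4° falls in segment 3 (252.9° to 317.4°, simple-harmonic, h = -36): β = 307.4 − 252.9 = 54.5°, B = 64.5°; Δs = -36/2·(1 − cos(π·0.8450)) = -33.9068; s = 36.0000 − 33.9068 = 2.0932
velocity in seg [252.9°–317.4°] (simple-harmonic), θ in radians: β = 54.5° = 0.9512 rad, B = 64.5° = 1.1257 rad; ds/dθ = (πh/(2B)) sin(πβ/B) = (π·(-36)/(2·1.1257)) sin(π·0.8450) = -23.510717 mm/rad

s = 2.0932, ds/dθ = -23.5107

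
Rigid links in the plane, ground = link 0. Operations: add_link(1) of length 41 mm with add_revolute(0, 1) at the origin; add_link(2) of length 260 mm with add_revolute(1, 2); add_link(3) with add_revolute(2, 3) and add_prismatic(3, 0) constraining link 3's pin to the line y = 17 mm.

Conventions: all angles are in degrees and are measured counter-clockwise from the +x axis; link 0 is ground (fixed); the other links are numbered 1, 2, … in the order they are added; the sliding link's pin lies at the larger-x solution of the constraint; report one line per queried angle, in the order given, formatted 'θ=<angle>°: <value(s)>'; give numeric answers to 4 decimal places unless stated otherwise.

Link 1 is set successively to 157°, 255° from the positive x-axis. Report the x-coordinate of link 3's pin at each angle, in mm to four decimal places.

geometry: r = 41 mm, L = 260 mm, e = 17 mm
θ=157°: crank pin P = (r cos θ, r sin θ) = (-37.740699, 16.019976)
θ=157°: h = r sin θ − e = 16.019976 − 17 = -0.980024
θ=157°: x = r cos θ + √(L² − h²) = -37.740699 + 259.998153 = 222.257454
θ=255°: crank pin P = (r cos θ, r sin θ) = (-10.611581, -39.602959)
θ=255°: h = r sin θ − e = -39.602959 − 17 = -56.602959
θ=255°: x = r cos θ + √(L² − h²) = -10.611581 + 253.763877 = 243.152296

θ=157°: 222.2575
θ=255°: 243.1523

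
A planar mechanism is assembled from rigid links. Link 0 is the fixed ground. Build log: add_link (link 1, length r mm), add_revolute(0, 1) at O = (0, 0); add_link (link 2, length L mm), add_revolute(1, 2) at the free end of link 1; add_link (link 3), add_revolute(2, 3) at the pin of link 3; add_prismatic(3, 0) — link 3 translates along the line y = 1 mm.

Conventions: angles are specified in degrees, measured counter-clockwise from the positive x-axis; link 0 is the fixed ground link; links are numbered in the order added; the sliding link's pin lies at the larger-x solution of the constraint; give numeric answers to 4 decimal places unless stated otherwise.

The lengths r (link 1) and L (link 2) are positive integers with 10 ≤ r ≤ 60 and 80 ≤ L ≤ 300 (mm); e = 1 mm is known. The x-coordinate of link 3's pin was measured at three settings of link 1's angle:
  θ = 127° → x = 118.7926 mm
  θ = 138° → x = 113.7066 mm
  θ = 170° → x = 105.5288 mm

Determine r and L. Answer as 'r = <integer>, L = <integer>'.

constraint per measurement: (x − r cos θ)² + (r sin θ − e)² = L²
subtracting the θ₁ and θ₂ equations cancels the r² and L² terms:
r = (x₁² − x₂²) / (2[(x₁cos θ₁ + e sin θ₁) − (x₂cos θ₂ + e sin θ₂)]) = 44.9999 → r = 45
L² = (x₁ − r cos θ₁)² + (r sin θ₁ − e)² = 22500.0100 → L = 150.0000 → L = 150
check at θ₃=170°: x = 105.5288 (printed 105.5288) ✓

r = 45, L = 150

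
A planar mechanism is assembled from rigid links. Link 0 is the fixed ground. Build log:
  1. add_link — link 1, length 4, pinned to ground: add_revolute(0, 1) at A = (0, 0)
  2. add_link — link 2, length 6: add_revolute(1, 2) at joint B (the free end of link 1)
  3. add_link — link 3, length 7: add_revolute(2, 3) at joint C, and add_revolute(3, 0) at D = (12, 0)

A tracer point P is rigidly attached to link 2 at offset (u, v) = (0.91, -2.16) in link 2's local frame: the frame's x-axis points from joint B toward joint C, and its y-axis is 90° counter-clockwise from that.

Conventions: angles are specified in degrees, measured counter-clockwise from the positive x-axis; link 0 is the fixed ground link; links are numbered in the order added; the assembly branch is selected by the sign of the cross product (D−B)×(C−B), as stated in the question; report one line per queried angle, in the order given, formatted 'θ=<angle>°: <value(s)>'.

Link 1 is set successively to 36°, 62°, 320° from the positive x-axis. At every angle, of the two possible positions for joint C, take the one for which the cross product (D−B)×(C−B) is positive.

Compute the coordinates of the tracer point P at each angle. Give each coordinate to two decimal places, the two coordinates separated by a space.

A=(0,0), D=(12.00,0)
θ=36°: B = A + 4.00·(cos36°, sin36°) = (3.2361, 2.3511)
θ=36°: |BD| = 9.0738
θ=36°: circle(B,6.00) ∩ circle(D,7.00): a=3.8206, h=4.6264
θ=36°:   candidates: C₊=(8.1249,5.8295) cross=41.979; C₋=(5.7274,-3.1072) cross=-41.979
θ=36°:   branch + wants cross > 0 → take C=(8.1249,5.8295) (cross=41.979)
θ=36°: ex = (C−B)/|BC| = (0.8148,0.5797); ey = (-0.5797,0.8148)
θ=36°: P = B + 0.91·ex + -2.16·ey = (5.2298,1.1187)
θ=62°: B = A + 4.00·(cos62°, sin62°) = (1.8779, 3.5318)
θ=62°: |BD| = 10.7206
θ=62°: circle(B,6.00) ∩ circle(D,7.00): a=4.7540, h=3.6606
θ=62°:   candidates: C₊=(7.5724,5.4219) cross=39.243; C₋=(5.1605,-1.4906) cross=-39.243
θ=62°:   branch + wants cross > 0 → take C=(7.5724,5.4219) (cross=39.243)
θ=62°: ex = (C−B)/|BC| = (0.9491,0.3150); ey = (-0.3150,0.9491)
θ=62°: P = B + 0.91·ex + -2.16·ey = (3.4220,1.7684)
θ=320°: B = A + 4.00·(cos320°, sin320°) = (3.0642, -2.5712)
θ=320°: |BD| = 9.2984
θ=320°: circle(B,6.00) ∩ circle(D,7.00): a=3.9501, h=4.5162
θ=320°:   candidates: C₊=(5.6115,2.8613) cross=41.994; C₋=(8.1091,-5.8190) cross=-41.994
θ=320°:   branch + wants cross > 0 → take C=(5.6115,2.8613) (cross=41.994)
θ=320°: ex = (C−B)/|BC| = (0.4246,0.9054); ey = (-0.9054,0.4246)
θ=320°: P = B + 0.91·ex + -2.16·ey = (5.4062,-2.6643)

θ=36°: 5.23 1.12
θ=62°: 3.42 1.77
θ=320°: 5.41 -2.66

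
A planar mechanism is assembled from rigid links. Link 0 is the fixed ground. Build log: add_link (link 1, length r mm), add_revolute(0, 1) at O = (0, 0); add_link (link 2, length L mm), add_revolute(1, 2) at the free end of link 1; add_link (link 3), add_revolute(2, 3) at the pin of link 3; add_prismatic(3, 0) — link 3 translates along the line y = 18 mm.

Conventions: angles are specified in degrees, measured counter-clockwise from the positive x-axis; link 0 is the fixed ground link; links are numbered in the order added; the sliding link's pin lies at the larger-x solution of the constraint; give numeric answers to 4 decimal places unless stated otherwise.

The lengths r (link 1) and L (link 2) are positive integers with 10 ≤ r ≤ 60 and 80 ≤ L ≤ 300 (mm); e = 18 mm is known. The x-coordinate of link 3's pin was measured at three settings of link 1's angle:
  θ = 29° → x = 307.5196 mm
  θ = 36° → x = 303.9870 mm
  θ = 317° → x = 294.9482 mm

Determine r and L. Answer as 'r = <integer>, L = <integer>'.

constraint per measurement: (x − r cos θ)² + (r sin θ − e)² = L²
subtracting the θ₁ and θ₂ equations cancels the r² and L² terms:
r = (x₁² − x₂²) / (2[(x₁cos θ₁ + e sin θ₁) − (x₂cos θ₂ + e sin θ₂)]) = 51.0000 → r = 51
L² = (x₁ − r cos θ₁)² + (r sin θ₁ − e)² = 69168.9983 → L = 263.0000 → L = 263
check at θ₃=317°: x = 294.9482 (printed 294.9482) ✓

r = 51, L = 263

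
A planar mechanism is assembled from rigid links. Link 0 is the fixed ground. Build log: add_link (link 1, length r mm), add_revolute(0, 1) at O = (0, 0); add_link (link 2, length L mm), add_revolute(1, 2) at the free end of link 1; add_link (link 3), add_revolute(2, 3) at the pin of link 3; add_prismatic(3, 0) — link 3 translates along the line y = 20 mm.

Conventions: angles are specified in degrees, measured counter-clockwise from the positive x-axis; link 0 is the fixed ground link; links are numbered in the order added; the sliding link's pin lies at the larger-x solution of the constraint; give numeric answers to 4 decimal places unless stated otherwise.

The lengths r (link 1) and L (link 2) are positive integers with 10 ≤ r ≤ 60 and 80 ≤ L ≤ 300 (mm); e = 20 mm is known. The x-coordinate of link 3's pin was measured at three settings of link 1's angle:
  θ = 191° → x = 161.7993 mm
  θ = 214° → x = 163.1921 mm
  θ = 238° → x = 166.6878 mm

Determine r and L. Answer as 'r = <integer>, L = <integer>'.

constraint per measurement: (x − r cos θ)² + (r sin θ − e)² = L²
subtracting the θ₁ and θ₂ equations cancels the r² and L² terms:
r = (x₁² − x₂²) / (2[(x₁cos θ₁ + e sin θ₁) − (x₂cos θ₂ + e sin θ₂)]) = 13.9995 → r = 14
L² = (x₁ − r cos θ₁)² + (r sin θ₁ − e)² = 31329.0111 → L = 177.0000 → L = 177
check at θ₃=238°: x = 166.6878 (printed 166.6878) ✓

r = 14, L = 177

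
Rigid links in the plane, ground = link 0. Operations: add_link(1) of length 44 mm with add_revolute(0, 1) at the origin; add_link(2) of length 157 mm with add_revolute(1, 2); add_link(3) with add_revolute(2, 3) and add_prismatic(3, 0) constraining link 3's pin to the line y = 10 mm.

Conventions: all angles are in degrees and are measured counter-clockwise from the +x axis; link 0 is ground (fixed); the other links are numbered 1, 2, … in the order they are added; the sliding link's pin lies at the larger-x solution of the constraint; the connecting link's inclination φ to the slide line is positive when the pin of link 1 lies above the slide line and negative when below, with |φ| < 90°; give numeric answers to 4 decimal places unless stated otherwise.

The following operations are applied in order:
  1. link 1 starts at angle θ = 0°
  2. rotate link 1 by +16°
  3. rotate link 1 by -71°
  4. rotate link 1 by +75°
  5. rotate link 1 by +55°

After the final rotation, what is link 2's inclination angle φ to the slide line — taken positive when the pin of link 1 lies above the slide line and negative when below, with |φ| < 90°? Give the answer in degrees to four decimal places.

geometry: r = 44 mm, L = 157 mm, e = 10 mm; θ starts at 0°
rotate link 1 by +16°: θ ← 0° +16° = 16°
rotate link 1 by -71°: θ ← 16° -71° = -55°
rotate link 1 by +75°: θ ← -55° +75° = 20°
rotate link 1 by +55°: θ ← 20° +55° = 75°
h = r sin θ − e = 42.500736 − 10 = 32.500736
sin φ = h / L = 32.500736 / 157 = 0.20701106
φ = arcsin(0.20701106) = 11.947250°

11.9472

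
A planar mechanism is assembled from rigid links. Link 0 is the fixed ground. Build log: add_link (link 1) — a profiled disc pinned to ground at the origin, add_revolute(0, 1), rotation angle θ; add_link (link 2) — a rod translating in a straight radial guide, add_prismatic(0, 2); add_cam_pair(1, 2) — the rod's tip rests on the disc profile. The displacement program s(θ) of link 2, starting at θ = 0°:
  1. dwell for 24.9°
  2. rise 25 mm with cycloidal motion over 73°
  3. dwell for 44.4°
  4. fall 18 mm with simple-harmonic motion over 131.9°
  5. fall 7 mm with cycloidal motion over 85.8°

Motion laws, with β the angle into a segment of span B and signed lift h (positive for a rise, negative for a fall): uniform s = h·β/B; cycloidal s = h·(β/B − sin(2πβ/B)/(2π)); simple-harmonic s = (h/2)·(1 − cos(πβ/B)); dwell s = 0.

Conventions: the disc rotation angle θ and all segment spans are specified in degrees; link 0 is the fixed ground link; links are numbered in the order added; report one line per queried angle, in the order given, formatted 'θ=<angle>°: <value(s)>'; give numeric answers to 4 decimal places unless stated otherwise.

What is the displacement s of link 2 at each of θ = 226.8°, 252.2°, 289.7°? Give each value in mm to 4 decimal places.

seg 1 [0°–24.9°] dwell: s stays 0.0000
seg 2 [24.9°–97.9°] cycloidal, h=25: full span → s += 25 → s = 25.0000
seg 3 [97.9°–142.3°] dwell: s stays 25.0000
seg 4 [142.3°–274.2°] simple-harmonic, h=-18: θ=226.8° here. β=84.5, B=131.9. -18/2·(1 − cos(π·0.6406)) = -12.8483 → s = 12.1517
seg 4 [142.3°–274.2°] simple-harmonic, h=-18: θ=252.2° here. β=109.9, B=131.9. -18/2·(1 − cos(π·0.8332)) = -16.7924 → s = 8.2076
seg 4 [142.3°–274.2°] simple-harmonic, h=-18: full span → s += -18 → s = 7.0000
seg 5 [274.2°–360°] cycloidal, h=-7: θ=289.7° here. β=15.5, B=85.8. -7·(0.1807 − sin(2π·0.1807)/(2π)) = -0.2546 → s = 6.7454

θ=226.8°: 12.1517
θ=252.2°: 8.2076
θ=289.7°: 6.7454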